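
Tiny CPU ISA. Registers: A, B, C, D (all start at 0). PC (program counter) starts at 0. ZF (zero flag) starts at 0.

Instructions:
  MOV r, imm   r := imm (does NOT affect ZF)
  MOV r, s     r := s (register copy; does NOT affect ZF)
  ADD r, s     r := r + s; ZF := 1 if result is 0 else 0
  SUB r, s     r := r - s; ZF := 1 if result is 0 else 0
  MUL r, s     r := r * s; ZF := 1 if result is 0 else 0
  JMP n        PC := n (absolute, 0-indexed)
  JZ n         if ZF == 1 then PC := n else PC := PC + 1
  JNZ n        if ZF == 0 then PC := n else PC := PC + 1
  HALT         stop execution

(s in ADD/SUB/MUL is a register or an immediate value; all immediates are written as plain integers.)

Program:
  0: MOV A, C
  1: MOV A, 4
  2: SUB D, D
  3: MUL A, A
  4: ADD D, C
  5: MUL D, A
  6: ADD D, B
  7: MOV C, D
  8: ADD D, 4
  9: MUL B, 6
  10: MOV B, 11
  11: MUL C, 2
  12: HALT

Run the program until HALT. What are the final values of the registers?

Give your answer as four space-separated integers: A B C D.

Answer: 16 11 0 4

Derivation:
Step 1: PC=0 exec 'MOV A, C'. After: A=0 B=0 C=0 D=0 ZF=0 PC=1
Step 2: PC=1 exec 'MOV A, 4'. After: A=4 B=0 C=0 D=0 ZF=0 PC=2
Step 3: PC=2 exec 'SUB D, D'. After: A=4 B=0 C=0 D=0 ZF=1 PC=3
Step 4: PC=3 exec 'MUL A, A'. After: A=16 B=0 C=0 D=0 ZF=0 PC=4
Step 5: PC=4 exec 'ADD D, C'. After: A=16 B=0 C=0 D=0 ZF=1 PC=5
Step 6: PC=5 exec 'MUL D, A'. After: A=16 B=0 C=0 D=0 ZF=1 PC=6
Step 7: PC=6 exec 'ADD D, B'. After: A=16 B=0 C=0 D=0 ZF=1 PC=7
Step 8: PC=7 exec 'MOV C, D'. After: A=16 B=0 C=0 D=0 ZF=1 PC=8
Step 9: PC=8 exec 'ADD D, 4'. After: A=16 B=0 C=0 D=4 ZF=0 PC=9
Step 10: PC=9 exec 'MUL B, 6'. After: A=16 B=0 C=0 D=4 ZF=1 PC=10
Step 11: PC=10 exec 'MOV B, 11'. After: A=16 B=11 C=0 D=4 ZF=1 PC=11
Step 12: PC=11 exec 'MUL C, 2'. After: A=16 B=11 C=0 D=4 ZF=1 PC=12
Step 13: PC=12 exec 'HALT'. After: A=16 B=11 C=0 D=4 ZF=1 PC=12 HALTED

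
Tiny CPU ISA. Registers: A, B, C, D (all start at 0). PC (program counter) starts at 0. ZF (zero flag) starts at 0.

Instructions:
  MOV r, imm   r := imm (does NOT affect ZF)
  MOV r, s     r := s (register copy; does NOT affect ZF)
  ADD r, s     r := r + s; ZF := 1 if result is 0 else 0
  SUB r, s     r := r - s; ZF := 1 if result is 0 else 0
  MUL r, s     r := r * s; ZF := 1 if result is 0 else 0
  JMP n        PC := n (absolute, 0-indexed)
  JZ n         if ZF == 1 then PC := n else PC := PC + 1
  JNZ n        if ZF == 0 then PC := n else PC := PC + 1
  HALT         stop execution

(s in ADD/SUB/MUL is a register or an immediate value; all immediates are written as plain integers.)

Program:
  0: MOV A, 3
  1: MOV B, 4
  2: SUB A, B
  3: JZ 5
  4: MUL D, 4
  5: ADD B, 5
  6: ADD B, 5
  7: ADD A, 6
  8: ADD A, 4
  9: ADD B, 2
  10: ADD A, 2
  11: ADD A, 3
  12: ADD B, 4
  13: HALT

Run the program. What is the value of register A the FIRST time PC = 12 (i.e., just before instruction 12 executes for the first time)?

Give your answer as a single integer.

Step 1: PC=0 exec 'MOV A, 3'. After: A=3 B=0 C=0 D=0 ZF=0 PC=1
Step 2: PC=1 exec 'MOV B, 4'. After: A=3 B=4 C=0 D=0 ZF=0 PC=2
Step 3: PC=2 exec 'SUB A, B'. After: A=-1 B=4 C=0 D=0 ZF=0 PC=3
Step 4: PC=3 exec 'JZ 5'. After: A=-1 B=4 C=0 D=0 ZF=0 PC=4
Step 5: PC=4 exec 'MUL D, 4'. After: A=-1 B=4 C=0 D=0 ZF=1 PC=5
Step 6: PC=5 exec 'ADD B, 5'. After: A=-1 B=9 C=0 D=0 ZF=0 PC=6
Step 7: PC=6 exec 'ADD B, 5'. After: A=-1 B=14 C=0 D=0 ZF=0 PC=7
Step 8: PC=7 exec 'ADD A, 6'. After: A=5 B=14 C=0 D=0 ZF=0 PC=8
Step 9: PC=8 exec 'ADD A, 4'. After: A=9 B=14 C=0 D=0 ZF=0 PC=9
Step 10: PC=9 exec 'ADD B, 2'. After: A=9 B=16 C=0 D=0 ZF=0 PC=10
Step 11: PC=10 exec 'ADD A, 2'. After: A=11 B=16 C=0 D=0 ZF=0 PC=11
Step 12: PC=11 exec 'ADD A, 3'. After: A=14 B=16 C=0 D=0 ZF=0 PC=12
First time PC=12: A=14

14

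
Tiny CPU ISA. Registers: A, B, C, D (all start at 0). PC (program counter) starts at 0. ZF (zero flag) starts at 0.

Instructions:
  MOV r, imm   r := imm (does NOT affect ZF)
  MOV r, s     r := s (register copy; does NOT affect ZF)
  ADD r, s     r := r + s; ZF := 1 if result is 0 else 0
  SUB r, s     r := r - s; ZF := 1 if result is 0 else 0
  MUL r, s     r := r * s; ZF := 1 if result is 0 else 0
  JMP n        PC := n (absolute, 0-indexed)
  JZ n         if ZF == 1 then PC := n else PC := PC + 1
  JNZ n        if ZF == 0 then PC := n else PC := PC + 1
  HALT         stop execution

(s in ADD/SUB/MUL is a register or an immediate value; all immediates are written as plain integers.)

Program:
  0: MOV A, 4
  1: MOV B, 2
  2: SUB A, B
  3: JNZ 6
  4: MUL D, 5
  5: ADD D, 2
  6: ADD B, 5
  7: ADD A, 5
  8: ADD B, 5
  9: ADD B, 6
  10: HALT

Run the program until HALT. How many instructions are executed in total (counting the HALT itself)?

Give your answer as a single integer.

Answer: 9

Derivation:
Step 1: PC=0 exec 'MOV A, 4'. After: A=4 B=0 C=0 D=0 ZF=0 PC=1
Step 2: PC=1 exec 'MOV B, 2'. After: A=4 B=2 C=0 D=0 ZF=0 PC=2
Step 3: PC=2 exec 'SUB A, B'. After: A=2 B=2 C=0 D=0 ZF=0 PC=3
Step 4: PC=3 exec 'JNZ 6'. After: A=2 B=2 C=0 D=0 ZF=0 PC=6
Step 5: PC=6 exec 'ADD B, 5'. After: A=2 B=7 C=0 D=0 ZF=0 PC=7
Step 6: PC=7 exec 'ADD A, 5'. After: A=7 B=7 C=0 D=0 ZF=0 PC=8
Step 7: PC=8 exec 'ADD B, 5'. After: A=7 B=12 C=0 D=0 ZF=0 PC=9
Step 8: PC=9 exec 'ADD B, 6'. After: A=7 B=18 C=0 D=0 ZF=0 PC=10
Step 9: PC=10 exec 'HALT'. After: A=7 B=18 C=0 D=0 ZF=0 PC=10 HALTED
Total instructions executed: 9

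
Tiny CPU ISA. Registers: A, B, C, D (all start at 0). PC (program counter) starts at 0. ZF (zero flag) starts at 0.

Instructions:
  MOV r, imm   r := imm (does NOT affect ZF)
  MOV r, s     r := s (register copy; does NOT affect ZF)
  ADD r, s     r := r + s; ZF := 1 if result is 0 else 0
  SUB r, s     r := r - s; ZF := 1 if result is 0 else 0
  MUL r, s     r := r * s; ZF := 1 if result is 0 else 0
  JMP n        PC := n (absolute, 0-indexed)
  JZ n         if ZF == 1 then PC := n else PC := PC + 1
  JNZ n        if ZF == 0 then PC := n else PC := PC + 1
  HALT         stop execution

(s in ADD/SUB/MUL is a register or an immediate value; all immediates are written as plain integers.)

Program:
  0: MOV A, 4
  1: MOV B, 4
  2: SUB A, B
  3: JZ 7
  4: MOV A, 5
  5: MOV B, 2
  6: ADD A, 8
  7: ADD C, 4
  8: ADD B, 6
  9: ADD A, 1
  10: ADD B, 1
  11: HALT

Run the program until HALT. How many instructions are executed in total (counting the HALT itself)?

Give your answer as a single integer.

Step 1: PC=0 exec 'MOV A, 4'. After: A=4 B=0 C=0 D=0 ZF=0 PC=1
Step 2: PC=1 exec 'MOV B, 4'. After: A=4 B=4 C=0 D=0 ZF=0 PC=2
Step 3: PC=2 exec 'SUB A, B'. After: A=0 B=4 C=0 D=0 ZF=1 PC=3
Step 4: PC=3 exec 'JZ 7'. After: A=0 B=4 C=0 D=0 ZF=1 PC=7
Step 5: PC=7 exec 'ADD C, 4'. After: A=0 B=4 C=4 D=0 ZF=0 PC=8
Step 6: PC=8 exec 'ADD B, 6'. After: A=0 B=10 C=4 D=0 ZF=0 PC=9
Step 7: PC=9 exec 'ADD A, 1'. After: A=1 B=10 C=4 D=0 ZF=0 PC=10
Step 8: PC=10 exec 'ADD B, 1'. After: A=1 B=11 C=4 D=0 ZF=0 PC=11
Step 9: PC=11 exec 'HALT'. After: A=1 B=11 C=4 D=0 ZF=0 PC=11 HALTED
Total instructions executed: 9

Answer: 9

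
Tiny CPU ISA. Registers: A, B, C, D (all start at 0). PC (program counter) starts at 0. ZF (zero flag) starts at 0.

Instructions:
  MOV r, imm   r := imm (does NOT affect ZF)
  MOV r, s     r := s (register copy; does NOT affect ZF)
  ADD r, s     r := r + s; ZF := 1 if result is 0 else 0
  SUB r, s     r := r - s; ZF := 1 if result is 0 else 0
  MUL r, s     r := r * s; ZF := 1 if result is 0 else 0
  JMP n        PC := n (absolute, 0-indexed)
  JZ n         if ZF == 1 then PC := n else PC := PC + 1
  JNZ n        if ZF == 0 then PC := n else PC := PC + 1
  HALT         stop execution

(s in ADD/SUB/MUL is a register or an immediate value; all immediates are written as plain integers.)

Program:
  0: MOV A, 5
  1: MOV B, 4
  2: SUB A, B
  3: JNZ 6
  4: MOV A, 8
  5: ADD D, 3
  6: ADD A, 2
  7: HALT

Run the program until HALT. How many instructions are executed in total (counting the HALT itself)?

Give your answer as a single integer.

Step 1: PC=0 exec 'MOV A, 5'. After: A=5 B=0 C=0 D=0 ZF=0 PC=1
Step 2: PC=1 exec 'MOV B, 4'. After: A=5 B=4 C=0 D=0 ZF=0 PC=2
Step 3: PC=2 exec 'SUB A, B'. After: A=1 B=4 C=0 D=0 ZF=0 PC=3
Step 4: PC=3 exec 'JNZ 6'. After: A=1 B=4 C=0 D=0 ZF=0 PC=6
Step 5: PC=6 exec 'ADD A, 2'. After: A=3 B=4 C=0 D=0 ZF=0 PC=7
Step 6: PC=7 exec 'HALT'. After: A=3 B=4 C=0 D=0 ZF=0 PC=7 HALTED
Total instructions executed: 6

Answer: 6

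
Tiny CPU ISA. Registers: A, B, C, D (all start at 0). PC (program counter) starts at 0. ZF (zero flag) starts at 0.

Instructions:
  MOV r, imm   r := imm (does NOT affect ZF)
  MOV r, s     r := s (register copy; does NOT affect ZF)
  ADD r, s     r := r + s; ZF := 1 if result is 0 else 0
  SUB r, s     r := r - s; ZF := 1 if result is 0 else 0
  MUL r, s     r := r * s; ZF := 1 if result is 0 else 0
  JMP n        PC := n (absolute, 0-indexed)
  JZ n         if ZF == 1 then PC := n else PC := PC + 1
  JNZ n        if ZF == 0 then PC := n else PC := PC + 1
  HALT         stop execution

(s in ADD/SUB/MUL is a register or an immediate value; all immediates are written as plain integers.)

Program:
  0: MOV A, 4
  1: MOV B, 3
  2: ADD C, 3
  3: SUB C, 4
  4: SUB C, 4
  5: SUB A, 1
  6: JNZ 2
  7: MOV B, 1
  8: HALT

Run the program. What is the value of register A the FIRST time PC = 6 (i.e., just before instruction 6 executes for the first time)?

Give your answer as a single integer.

Step 1: PC=0 exec 'MOV A, 4'. After: A=4 B=0 C=0 D=0 ZF=0 PC=1
Step 2: PC=1 exec 'MOV B, 3'. After: A=4 B=3 C=0 D=0 ZF=0 PC=2
Step 3: PC=2 exec 'ADD C, 3'. After: A=4 B=3 C=3 D=0 ZF=0 PC=3
Step 4: PC=3 exec 'SUB C, 4'. After: A=4 B=3 C=-1 D=0 ZF=0 PC=4
Step 5: PC=4 exec 'SUB C, 4'. After: A=4 B=3 C=-5 D=0 ZF=0 PC=5
Step 6: PC=5 exec 'SUB A, 1'. After: A=3 B=3 C=-5 D=0 ZF=0 PC=6
First time PC=6: A=3

3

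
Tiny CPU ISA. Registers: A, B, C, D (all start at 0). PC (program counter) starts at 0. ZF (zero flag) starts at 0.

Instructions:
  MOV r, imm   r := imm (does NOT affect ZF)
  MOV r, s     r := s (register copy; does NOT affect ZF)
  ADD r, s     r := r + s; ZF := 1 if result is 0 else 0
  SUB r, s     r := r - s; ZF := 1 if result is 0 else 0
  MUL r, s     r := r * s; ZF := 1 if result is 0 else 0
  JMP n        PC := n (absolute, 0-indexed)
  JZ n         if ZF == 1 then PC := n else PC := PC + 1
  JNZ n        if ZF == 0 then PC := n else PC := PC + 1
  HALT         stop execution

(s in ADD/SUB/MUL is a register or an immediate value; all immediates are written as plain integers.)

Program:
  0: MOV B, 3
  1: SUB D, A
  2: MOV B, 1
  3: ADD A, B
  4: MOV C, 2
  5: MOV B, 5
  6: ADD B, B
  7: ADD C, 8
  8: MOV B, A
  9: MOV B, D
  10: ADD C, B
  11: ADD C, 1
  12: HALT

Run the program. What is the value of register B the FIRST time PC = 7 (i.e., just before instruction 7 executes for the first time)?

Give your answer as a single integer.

Step 1: PC=0 exec 'MOV B, 3'. After: A=0 B=3 C=0 D=0 ZF=0 PC=1
Step 2: PC=1 exec 'SUB D, A'. After: A=0 B=3 C=0 D=0 ZF=1 PC=2
Step 3: PC=2 exec 'MOV B, 1'. After: A=0 B=1 C=0 D=0 ZF=1 PC=3
Step 4: PC=3 exec 'ADD A, B'. After: A=1 B=1 C=0 D=0 ZF=0 PC=4
Step 5: PC=4 exec 'MOV C, 2'. After: A=1 B=1 C=2 D=0 ZF=0 PC=5
Step 6: PC=5 exec 'MOV B, 5'. After: A=1 B=5 C=2 D=0 ZF=0 PC=6
Step 7: PC=6 exec 'ADD B, B'. After: A=1 B=10 C=2 D=0 ZF=0 PC=7
First time PC=7: B=10

10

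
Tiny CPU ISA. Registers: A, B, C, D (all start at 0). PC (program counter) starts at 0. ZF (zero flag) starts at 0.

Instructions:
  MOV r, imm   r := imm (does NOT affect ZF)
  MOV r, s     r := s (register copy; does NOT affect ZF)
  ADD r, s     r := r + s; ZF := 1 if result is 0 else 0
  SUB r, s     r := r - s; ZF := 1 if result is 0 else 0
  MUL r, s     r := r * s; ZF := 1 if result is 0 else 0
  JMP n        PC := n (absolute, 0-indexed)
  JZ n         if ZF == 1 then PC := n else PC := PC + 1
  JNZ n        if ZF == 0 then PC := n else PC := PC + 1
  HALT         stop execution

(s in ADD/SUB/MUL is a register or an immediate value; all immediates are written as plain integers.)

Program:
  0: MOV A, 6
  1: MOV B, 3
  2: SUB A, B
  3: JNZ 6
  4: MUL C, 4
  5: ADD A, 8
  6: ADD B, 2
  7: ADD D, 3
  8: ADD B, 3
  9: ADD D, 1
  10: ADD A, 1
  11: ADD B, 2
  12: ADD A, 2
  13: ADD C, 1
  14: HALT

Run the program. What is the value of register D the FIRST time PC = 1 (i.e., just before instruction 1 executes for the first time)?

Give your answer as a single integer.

Step 1: PC=0 exec 'MOV A, 6'. After: A=6 B=0 C=0 D=0 ZF=0 PC=1
First time PC=1: D=0

0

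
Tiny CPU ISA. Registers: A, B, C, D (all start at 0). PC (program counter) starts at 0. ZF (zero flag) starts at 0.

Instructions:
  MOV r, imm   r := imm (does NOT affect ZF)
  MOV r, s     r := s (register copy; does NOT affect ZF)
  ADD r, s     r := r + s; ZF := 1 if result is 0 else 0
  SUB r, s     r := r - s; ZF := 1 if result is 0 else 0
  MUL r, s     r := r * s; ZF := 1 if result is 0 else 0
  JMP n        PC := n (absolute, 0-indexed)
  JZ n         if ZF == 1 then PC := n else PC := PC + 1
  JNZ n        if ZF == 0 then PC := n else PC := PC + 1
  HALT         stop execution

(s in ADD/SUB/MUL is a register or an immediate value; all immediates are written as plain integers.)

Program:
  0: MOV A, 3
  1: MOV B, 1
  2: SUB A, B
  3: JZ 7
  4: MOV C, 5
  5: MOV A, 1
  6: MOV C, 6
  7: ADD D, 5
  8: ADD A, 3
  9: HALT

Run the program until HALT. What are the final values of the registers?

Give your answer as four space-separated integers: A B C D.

Answer: 4 1 6 5

Derivation:
Step 1: PC=0 exec 'MOV A, 3'. After: A=3 B=0 C=0 D=0 ZF=0 PC=1
Step 2: PC=1 exec 'MOV B, 1'. After: A=3 B=1 C=0 D=0 ZF=0 PC=2
Step 3: PC=2 exec 'SUB A, B'. After: A=2 B=1 C=0 D=0 ZF=0 PC=3
Step 4: PC=3 exec 'JZ 7'. After: A=2 B=1 C=0 D=0 ZF=0 PC=4
Step 5: PC=4 exec 'MOV C, 5'. After: A=2 B=1 C=5 D=0 ZF=0 PC=5
Step 6: PC=5 exec 'MOV A, 1'. After: A=1 B=1 C=5 D=0 ZF=0 PC=6
Step 7: PC=6 exec 'MOV C, 6'. After: A=1 B=1 C=6 D=0 ZF=0 PC=7
Step 8: PC=7 exec 'ADD D, 5'. After: A=1 B=1 C=6 D=5 ZF=0 PC=8
Step 9: PC=8 exec 'ADD A, 3'. After: A=4 B=1 C=6 D=5 ZF=0 PC=9
Step 10: PC=9 exec 'HALT'. After: A=4 B=1 C=6 D=5 ZF=0 PC=9 HALTED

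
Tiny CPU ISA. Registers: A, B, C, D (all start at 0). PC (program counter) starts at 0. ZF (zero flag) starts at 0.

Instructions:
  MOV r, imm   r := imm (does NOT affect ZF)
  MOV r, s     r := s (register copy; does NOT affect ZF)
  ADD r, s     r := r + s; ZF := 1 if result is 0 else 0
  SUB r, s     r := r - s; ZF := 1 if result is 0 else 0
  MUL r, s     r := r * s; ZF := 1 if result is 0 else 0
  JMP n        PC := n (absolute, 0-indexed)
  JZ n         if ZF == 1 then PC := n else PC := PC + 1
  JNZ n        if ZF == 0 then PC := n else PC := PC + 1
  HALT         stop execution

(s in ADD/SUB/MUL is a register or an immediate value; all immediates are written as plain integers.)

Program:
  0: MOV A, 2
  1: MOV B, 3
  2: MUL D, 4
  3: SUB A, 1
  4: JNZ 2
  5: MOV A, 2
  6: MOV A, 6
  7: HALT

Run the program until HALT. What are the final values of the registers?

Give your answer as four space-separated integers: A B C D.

Step 1: PC=0 exec 'MOV A, 2'. After: A=2 B=0 C=0 D=0 ZF=0 PC=1
Step 2: PC=1 exec 'MOV B, 3'. After: A=2 B=3 C=0 D=0 ZF=0 PC=2
Step 3: PC=2 exec 'MUL D, 4'. After: A=2 B=3 C=0 D=0 ZF=1 PC=3
Step 4: PC=3 exec 'SUB A, 1'. After: A=1 B=3 C=0 D=0 ZF=0 PC=4
Step 5: PC=4 exec 'JNZ 2'. After: A=1 B=3 C=0 D=0 ZF=0 PC=2
Step 6: PC=2 exec 'MUL D, 4'. After: A=1 B=3 C=0 D=0 ZF=1 PC=3
Step 7: PC=3 exec 'SUB A, 1'. After: A=0 B=3 C=0 D=0 ZF=1 PC=4
Step 8: PC=4 exec 'JNZ 2'. After: A=0 B=3 C=0 D=0 ZF=1 PC=5
Step 9: PC=5 exec 'MOV A, 2'. After: A=2 B=3 C=0 D=0 ZF=1 PC=6
Step 10: PC=6 exec 'MOV A, 6'. After: A=6 B=3 C=0 D=0 ZF=1 PC=7
Step 11: PC=7 exec 'HALT'. After: A=6 B=3 C=0 D=0 ZF=1 PC=7 HALTED

Answer: 6 3 0 0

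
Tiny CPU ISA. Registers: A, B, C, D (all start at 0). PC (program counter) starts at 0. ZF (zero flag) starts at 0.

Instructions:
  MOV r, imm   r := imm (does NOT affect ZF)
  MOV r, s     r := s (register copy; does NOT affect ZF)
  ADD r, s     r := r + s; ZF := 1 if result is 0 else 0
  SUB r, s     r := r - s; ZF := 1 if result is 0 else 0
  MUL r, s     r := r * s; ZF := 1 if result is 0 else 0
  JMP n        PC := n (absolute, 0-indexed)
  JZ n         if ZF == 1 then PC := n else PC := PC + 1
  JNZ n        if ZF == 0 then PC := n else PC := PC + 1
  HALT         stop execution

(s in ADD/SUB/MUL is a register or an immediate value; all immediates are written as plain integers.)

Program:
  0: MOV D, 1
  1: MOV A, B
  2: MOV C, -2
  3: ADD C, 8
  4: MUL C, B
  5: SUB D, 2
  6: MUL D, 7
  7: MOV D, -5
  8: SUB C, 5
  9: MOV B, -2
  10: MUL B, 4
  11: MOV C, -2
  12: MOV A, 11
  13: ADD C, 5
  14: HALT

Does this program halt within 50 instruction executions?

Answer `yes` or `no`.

Step 1: PC=0 exec 'MOV D, 1'. After: A=0 B=0 C=0 D=1 ZF=0 PC=1
Step 2: PC=1 exec 'MOV A, B'. After: A=0 B=0 C=0 D=1 ZF=0 PC=2
Step 3: PC=2 exec 'MOV C, -2'. After: A=0 B=0 C=-2 D=1 ZF=0 PC=3
Step 4: PC=3 exec 'ADD C, 8'. After: A=0 B=0 C=6 D=1 ZF=0 PC=4
Step 5: PC=4 exec 'MUL C, B'. After: A=0 B=0 C=0 D=1 ZF=1 PC=5
Step 6: PC=5 exec 'SUB D, 2'. After: A=0 B=0 C=0 D=-1 ZF=0 PC=6
Step 7: PC=6 exec 'MUL D, 7'. After: A=0 B=0 C=0 D=-7 ZF=0 PC=7
Step 8: PC=7 exec 'MOV D, -5'. After: A=0 B=0 C=0 D=-5 ZF=0 PC=8
Step 9: PC=8 exec 'SUB C, 5'. After: A=0 B=0 C=-5 D=-5 ZF=0 PC=9
Step 10: PC=9 exec 'MOV B, -2'. After: A=0 B=-2 C=-5 D=-5 ZF=0 PC=10
Step 11: PC=10 exec 'MUL B, 4'. After: A=0 B=-8 C=-5 D=-5 ZF=0 PC=11
Step 12: PC=11 exec 'MOV C, -2'. After: A=0 B=-8 C=-2 D=-5 ZF=0 PC=12
Step 13: PC=12 exec 'MOV A, 11'. After: A=11 B=-8 C=-2 D=-5 ZF=0 PC=13
Step 14: PC=13 exec 'ADD C, 5'. After: A=11 B=-8 C=3 D=-5 ZF=0 PC=14
Step 15: PC=14 exec 'HALT'. After: A=11 B=-8 C=3 D=-5 ZF=0 PC=14 HALTED

Answer: yes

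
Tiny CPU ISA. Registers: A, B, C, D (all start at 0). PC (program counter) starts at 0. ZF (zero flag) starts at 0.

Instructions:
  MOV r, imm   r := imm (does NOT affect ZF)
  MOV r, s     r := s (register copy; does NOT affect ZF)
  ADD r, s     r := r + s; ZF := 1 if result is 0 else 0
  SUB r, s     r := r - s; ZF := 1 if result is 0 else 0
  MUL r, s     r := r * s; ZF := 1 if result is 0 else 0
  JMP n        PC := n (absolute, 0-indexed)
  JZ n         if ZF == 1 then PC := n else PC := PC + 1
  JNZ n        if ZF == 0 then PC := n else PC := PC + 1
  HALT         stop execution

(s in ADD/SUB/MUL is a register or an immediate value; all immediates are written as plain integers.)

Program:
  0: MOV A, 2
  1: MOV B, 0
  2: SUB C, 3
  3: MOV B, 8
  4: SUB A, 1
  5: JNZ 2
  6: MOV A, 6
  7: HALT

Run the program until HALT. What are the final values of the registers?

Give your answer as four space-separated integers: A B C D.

Answer: 6 8 -6 0

Derivation:
Step 1: PC=0 exec 'MOV A, 2'. After: A=2 B=0 C=0 D=0 ZF=0 PC=1
Step 2: PC=1 exec 'MOV B, 0'. After: A=2 B=0 C=0 D=0 ZF=0 PC=2
Step 3: PC=2 exec 'SUB C, 3'. After: A=2 B=0 C=-3 D=0 ZF=0 PC=3
Step 4: PC=3 exec 'MOV B, 8'. After: A=2 B=8 C=-3 D=0 ZF=0 PC=4
Step 5: PC=4 exec 'SUB A, 1'. After: A=1 B=8 C=-3 D=0 ZF=0 PC=5
Step 6: PC=5 exec 'JNZ 2'. After: A=1 B=8 C=-3 D=0 ZF=0 PC=2
Step 7: PC=2 exec 'SUB C, 3'. After: A=1 B=8 C=-6 D=0 ZF=0 PC=3
Step 8: PC=3 exec 'MOV B, 8'. After: A=1 B=8 C=-6 D=0 ZF=0 PC=4
Step 9: PC=4 exec 'SUB A, 1'. After: A=0 B=8 C=-6 D=0 ZF=1 PC=5
Step 10: PC=5 exec 'JNZ 2'. After: A=0 B=8 C=-6 D=0 ZF=1 PC=6
Step 11: PC=6 exec 'MOV A, 6'. After: A=6 B=8 C=-6 D=0 ZF=1 PC=7
Step 12: PC=7 exec 'HALT'. After: A=6 B=8 C=-6 D=0 ZF=1 PC=7 HALTED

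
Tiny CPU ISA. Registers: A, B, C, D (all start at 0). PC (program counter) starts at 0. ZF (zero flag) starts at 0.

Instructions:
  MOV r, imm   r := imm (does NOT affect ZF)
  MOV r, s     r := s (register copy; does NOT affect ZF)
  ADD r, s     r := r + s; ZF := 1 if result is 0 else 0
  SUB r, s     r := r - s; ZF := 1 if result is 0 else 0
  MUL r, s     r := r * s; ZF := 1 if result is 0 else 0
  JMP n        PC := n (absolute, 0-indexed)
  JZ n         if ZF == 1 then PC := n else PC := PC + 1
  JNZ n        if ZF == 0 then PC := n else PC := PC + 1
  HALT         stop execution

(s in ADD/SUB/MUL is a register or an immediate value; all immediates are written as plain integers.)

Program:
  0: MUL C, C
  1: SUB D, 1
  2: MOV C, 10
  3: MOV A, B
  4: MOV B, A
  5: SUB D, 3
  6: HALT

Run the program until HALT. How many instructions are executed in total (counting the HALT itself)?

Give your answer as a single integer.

Step 1: PC=0 exec 'MUL C, C'. After: A=0 B=0 C=0 D=0 ZF=1 PC=1
Step 2: PC=1 exec 'SUB D, 1'. After: A=0 B=0 C=0 D=-1 ZF=0 PC=2
Step 3: PC=2 exec 'MOV C, 10'. After: A=0 B=0 C=10 D=-1 ZF=0 PC=3
Step 4: PC=3 exec 'MOV A, B'. After: A=0 B=0 C=10 D=-1 ZF=0 PC=4
Step 5: PC=4 exec 'MOV B, A'. After: A=0 B=0 C=10 D=-1 ZF=0 PC=5
Step 6: PC=5 exec 'SUB D, 3'. After: A=0 B=0 C=10 D=-4 ZF=0 PC=6
Step 7: PC=6 exec 'HALT'. After: A=0 B=0 C=10 D=-4 ZF=0 PC=6 HALTED
Total instructions executed: 7

Answer: 7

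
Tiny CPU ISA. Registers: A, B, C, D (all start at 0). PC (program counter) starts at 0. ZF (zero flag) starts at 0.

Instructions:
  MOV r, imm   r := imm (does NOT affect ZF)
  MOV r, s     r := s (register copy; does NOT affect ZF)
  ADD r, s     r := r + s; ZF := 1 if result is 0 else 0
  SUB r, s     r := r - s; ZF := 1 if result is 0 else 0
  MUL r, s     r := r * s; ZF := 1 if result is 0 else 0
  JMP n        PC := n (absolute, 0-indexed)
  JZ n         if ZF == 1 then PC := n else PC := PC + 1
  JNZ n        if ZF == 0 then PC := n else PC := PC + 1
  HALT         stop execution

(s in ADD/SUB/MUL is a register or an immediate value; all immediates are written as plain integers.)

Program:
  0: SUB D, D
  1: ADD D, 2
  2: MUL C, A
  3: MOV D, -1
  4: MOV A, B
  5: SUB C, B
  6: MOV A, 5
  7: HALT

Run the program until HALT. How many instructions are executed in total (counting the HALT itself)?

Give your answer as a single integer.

Step 1: PC=0 exec 'SUB D, D'. After: A=0 B=0 C=0 D=0 ZF=1 PC=1
Step 2: PC=1 exec 'ADD D, 2'. After: A=0 B=0 C=0 D=2 ZF=0 PC=2
Step 3: PC=2 exec 'MUL C, A'. After: A=0 B=0 C=0 D=2 ZF=1 PC=3
Step 4: PC=3 exec 'MOV D, -1'. After: A=0 B=0 C=0 D=-1 ZF=1 PC=4
Step 5: PC=4 exec 'MOV A, B'. After: A=0 B=0 C=0 D=-1 ZF=1 PC=5
Step 6: PC=5 exec 'SUB C, B'. After: A=0 B=0 C=0 D=-1 ZF=1 PC=6
Step 7: PC=6 exec 'MOV A, 5'. After: A=5 B=0 C=0 D=-1 ZF=1 PC=7
Step 8: PC=7 exec 'HALT'. After: A=5 B=0 C=0 D=-1 ZF=1 PC=7 HALTED
Total instructions executed: 8

Answer: 8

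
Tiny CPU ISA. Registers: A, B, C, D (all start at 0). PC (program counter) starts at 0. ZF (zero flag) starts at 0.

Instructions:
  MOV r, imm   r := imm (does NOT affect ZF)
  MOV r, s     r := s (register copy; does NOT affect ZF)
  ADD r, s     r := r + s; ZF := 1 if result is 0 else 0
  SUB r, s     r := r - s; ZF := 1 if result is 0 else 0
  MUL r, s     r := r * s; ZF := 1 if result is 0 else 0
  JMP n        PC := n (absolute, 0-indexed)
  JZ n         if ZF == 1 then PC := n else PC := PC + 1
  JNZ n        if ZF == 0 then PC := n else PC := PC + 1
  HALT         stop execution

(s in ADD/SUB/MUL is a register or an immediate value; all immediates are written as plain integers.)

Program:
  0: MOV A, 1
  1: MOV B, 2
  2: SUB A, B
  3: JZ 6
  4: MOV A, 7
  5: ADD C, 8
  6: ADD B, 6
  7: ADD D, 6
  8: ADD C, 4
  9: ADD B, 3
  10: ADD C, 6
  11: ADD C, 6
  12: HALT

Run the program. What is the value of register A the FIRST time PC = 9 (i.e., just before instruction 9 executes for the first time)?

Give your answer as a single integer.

Step 1: PC=0 exec 'MOV A, 1'. After: A=1 B=0 C=0 D=0 ZF=0 PC=1
Step 2: PC=1 exec 'MOV B, 2'. After: A=1 B=2 C=0 D=0 ZF=0 PC=2
Step 3: PC=2 exec 'SUB A, B'. After: A=-1 B=2 C=0 D=0 ZF=0 PC=3
Step 4: PC=3 exec 'JZ 6'. After: A=-1 B=2 C=0 D=0 ZF=0 PC=4
Step 5: PC=4 exec 'MOV A, 7'. After: A=7 B=2 C=0 D=0 ZF=0 PC=5
Step 6: PC=5 exec 'ADD C, 8'. After: A=7 B=2 C=8 D=0 ZF=0 PC=6
Step 7: PC=6 exec 'ADD B, 6'. After: A=7 B=8 C=8 D=0 ZF=0 PC=7
Step 8: PC=7 exec 'ADD D, 6'. After: A=7 B=8 C=8 D=6 ZF=0 PC=8
Step 9: PC=8 exec 'ADD C, 4'. After: A=7 B=8 C=12 D=6 ZF=0 PC=9
First time PC=9: A=7

7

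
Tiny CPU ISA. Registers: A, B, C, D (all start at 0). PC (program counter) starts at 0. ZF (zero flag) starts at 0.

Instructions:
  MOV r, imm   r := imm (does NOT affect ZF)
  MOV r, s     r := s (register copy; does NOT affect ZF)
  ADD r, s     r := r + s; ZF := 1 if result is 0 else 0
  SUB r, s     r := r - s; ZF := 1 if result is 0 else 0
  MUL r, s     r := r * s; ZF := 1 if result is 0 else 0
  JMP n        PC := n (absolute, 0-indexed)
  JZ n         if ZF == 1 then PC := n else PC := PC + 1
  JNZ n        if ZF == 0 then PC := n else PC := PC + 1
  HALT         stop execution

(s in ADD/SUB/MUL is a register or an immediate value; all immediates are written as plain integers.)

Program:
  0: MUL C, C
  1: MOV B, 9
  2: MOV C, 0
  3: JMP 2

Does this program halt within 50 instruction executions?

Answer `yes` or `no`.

Step 1: PC=0 exec 'MUL C, C'. After: A=0 B=0 C=0 D=0 ZF=1 PC=1
Step 2: PC=1 exec 'MOV B, 9'. After: A=0 B=9 C=0 D=0 ZF=1 PC=2
Step 3: PC=2 exec 'MOV C, 0'. After: A=0 B=9 C=0 D=0 ZF=1 PC=3
Step 4: PC=3 exec 'JMP 2'. After: A=0 B=9 C=0 D=0 ZF=1 PC=2
State after step 4 equals state after step 2: the program is in a cycle of length 2 and will never halt.

Answer: no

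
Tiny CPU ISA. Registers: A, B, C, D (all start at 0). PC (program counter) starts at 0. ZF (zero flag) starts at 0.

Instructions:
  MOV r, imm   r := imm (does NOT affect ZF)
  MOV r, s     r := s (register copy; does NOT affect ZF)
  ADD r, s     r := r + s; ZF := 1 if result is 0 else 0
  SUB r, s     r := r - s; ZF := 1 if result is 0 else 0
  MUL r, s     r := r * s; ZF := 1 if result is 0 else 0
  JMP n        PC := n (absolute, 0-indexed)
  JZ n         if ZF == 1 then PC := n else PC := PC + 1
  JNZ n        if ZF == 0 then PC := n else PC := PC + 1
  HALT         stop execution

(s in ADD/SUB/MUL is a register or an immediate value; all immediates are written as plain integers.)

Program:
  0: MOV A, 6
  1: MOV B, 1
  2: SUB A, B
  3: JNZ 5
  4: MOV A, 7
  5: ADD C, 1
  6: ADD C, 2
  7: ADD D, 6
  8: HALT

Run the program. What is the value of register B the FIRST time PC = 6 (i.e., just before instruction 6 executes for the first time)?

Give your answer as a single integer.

Step 1: PC=0 exec 'MOV A, 6'. After: A=6 B=0 C=0 D=0 ZF=0 PC=1
Step 2: PC=1 exec 'MOV B, 1'. After: A=6 B=1 C=0 D=0 ZF=0 PC=2
Step 3: PC=2 exec 'SUB A, B'. After: A=5 B=1 C=0 D=0 ZF=0 PC=3
Step 4: PC=3 exec 'JNZ 5'. After: A=5 B=1 C=0 D=0 ZF=0 PC=5
Step 5: PC=5 exec 'ADD C, 1'. After: A=5 B=1 C=1 D=0 ZF=0 PC=6
First time PC=6: B=1

1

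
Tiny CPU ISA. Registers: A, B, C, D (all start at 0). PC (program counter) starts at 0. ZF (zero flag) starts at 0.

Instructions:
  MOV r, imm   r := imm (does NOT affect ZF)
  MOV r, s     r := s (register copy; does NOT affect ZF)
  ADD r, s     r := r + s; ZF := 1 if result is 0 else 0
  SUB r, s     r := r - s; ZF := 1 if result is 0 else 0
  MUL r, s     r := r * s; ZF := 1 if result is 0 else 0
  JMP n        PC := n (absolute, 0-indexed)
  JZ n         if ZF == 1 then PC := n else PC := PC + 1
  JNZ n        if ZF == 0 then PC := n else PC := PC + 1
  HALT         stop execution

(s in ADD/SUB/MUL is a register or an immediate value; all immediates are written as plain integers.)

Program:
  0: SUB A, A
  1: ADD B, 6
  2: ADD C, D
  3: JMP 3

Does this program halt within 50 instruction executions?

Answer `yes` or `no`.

Step 1: PC=0 exec 'SUB A, A'. After: A=0 B=0 C=0 D=0 ZF=1 PC=1
Step 2: PC=1 exec 'ADD B, 6'. After: A=0 B=6 C=0 D=0 ZF=0 PC=2
Step 3: PC=2 exec 'ADD C, D'. After: A=0 B=6 C=0 D=0 ZF=1 PC=3
Step 4: PC=3 exec 'JMP 3'. After: A=0 B=6 C=0 D=0 ZF=1 PC=3
State after step 4 equals state after step 3: the program is in a cycle of length 1 and will never halt.

Answer: no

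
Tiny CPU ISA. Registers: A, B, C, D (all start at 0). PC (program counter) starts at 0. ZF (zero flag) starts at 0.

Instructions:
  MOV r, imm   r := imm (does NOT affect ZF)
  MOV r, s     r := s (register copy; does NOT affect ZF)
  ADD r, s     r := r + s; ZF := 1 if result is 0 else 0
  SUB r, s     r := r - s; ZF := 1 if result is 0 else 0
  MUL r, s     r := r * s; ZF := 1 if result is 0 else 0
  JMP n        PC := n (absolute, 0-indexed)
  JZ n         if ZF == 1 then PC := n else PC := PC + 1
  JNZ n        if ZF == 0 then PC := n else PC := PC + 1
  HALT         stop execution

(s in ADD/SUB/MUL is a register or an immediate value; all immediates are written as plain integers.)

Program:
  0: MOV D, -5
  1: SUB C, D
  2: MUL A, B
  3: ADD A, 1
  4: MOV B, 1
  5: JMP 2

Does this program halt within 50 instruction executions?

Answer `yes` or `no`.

Step 1: PC=0 exec 'MOV D, -5'. After: A=0 B=0 C=0 D=-5 ZF=0 PC=1
Step 2: PC=1 exec 'SUB C, D'. After: A=0 B=0 C=5 D=-5 ZF=0 PC=2
Step 3: PC=2 exec 'MUL A, B'. After: A=0 B=0 C=5 D=-5 ZF=1 PC=3
Step 4: PC=3 exec 'ADD A, 1'. After: A=1 B=0 C=5 D=-5 ZF=0 PC=4
Step 5: PC=4 exec 'MOV B, 1'. After: A=1 B=1 C=5 D=-5 ZF=0 PC=5
Step 6: PC=5 exec 'JMP 2'. After: A=1 B=1 C=5 D=-5 ZF=0 PC=2
Step 7: PC=2 exec 'MUL A, B'. After: A=1 B=1 C=5 D=-5 ZF=0 PC=3
Step 8: PC=3 exec 'ADD A, 1'. After: A=2 B=1 C=5 D=-5 ZF=0 PC=4
Step 9: PC=4 exec 'MOV B, 1'. After: A=2 B=1 C=5 D=-5 ZF=0 PC=5
Step 10: PC=5 exec 'JMP 2'. After: A=2 B=1 C=5 D=-5 ZF=0 PC=2
Step 11: PC=2 exec 'MUL A, B'. After: A=2 B=1 C=5 D=-5 ZF=0 PC=3
Step 12: PC=3 exec 'ADD A, 1'. After: A=3 B=1 C=5 D=-5 ZF=0 PC=4
Step 13: PC=4 exec 'MOV B, 1'. After: A=3 B=1 C=5 D=-5 ZF=0 PC=5
Step 14: PC=5 exec 'JMP 2'. After: A=3 B=1 C=5 D=-5 ZF=0 PC=2
Step 15: PC=2 exec 'MUL A, B'. After: A=3 B=1 C=5 D=-5 ZF=0 PC=3
After 50 steps: not halted. PC revisits the same instructions with no path to HALT; will never halt.

Answer: no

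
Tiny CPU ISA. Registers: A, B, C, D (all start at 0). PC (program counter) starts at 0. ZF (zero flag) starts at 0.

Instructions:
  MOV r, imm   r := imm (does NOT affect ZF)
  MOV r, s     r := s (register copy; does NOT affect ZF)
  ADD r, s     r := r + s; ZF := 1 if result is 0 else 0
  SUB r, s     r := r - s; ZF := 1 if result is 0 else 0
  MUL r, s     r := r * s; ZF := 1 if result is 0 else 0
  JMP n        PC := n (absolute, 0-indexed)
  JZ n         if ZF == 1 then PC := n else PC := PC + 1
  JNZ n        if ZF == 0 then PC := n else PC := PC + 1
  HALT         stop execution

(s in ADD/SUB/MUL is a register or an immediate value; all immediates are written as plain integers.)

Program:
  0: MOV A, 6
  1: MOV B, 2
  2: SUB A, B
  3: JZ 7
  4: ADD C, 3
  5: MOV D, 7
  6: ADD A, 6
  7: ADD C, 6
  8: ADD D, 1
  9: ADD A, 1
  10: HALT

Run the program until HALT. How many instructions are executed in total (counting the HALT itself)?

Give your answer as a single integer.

Step 1: PC=0 exec 'MOV A, 6'. After: A=6 B=0 C=0 D=0 ZF=0 PC=1
Step 2: PC=1 exec 'MOV B, 2'. After: A=6 B=2 C=0 D=0 ZF=0 PC=2
Step 3: PC=2 exec 'SUB A, B'. After: A=4 B=2 C=0 D=0 ZF=0 PC=3
Step 4: PC=3 exec 'JZ 7'. After: A=4 B=2 C=0 D=0 ZF=0 PC=4
Step 5: PC=4 exec 'ADD C, 3'. After: A=4 B=2 C=3 D=0 ZF=0 PC=5
Step 6: PC=5 exec 'MOV D, 7'. After: A=4 B=2 C=3 D=7 ZF=0 PC=6
Step 7: PC=6 exec 'ADD A, 6'. After: A=10 B=2 C=3 D=7 ZF=0 PC=7
Step 8: PC=7 exec 'ADD C, 6'. After: A=10 B=2 C=9 D=7 ZF=0 PC=8
Step 9: PC=8 exec 'ADD D, 1'. After: A=10 B=2 C=9 D=8 ZF=0 PC=9
Step 10: PC=9 exec 'ADD A, 1'. After: A=11 B=2 C=9 D=8 ZF=0 PC=10
Step 11: PC=10 exec 'HALT'. After: A=11 B=2 C=9 D=8 ZF=0 PC=10 HALTED
Total instructions executed: 11

Answer: 11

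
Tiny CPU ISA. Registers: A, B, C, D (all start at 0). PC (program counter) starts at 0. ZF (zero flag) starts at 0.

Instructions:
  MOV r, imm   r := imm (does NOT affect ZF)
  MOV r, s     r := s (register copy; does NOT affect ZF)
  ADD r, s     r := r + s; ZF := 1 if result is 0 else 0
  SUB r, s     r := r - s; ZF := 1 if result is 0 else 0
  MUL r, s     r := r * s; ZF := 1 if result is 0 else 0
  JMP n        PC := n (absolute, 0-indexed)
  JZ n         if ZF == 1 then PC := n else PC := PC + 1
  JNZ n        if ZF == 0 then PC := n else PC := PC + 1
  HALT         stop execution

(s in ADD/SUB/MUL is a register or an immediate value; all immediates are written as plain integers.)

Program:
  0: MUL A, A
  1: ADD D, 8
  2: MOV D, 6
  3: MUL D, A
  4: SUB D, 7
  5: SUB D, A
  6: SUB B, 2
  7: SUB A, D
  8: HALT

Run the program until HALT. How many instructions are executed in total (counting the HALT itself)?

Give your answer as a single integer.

Answer: 9

Derivation:
Step 1: PC=0 exec 'MUL A, A'. After: A=0 B=0 C=0 D=0 ZF=1 PC=1
Step 2: PC=1 exec 'ADD D, 8'. After: A=0 B=0 C=0 D=8 ZF=0 PC=2
Step 3: PC=2 exec 'MOV D, 6'. After: A=0 B=0 C=0 D=6 ZF=0 PC=3
Step 4: PC=3 exec 'MUL D, A'. After: A=0 B=0 C=0 D=0 ZF=1 PC=4
Step 5: PC=4 exec 'SUB D, 7'. After: A=0 B=0 C=0 D=-7 ZF=0 PC=5
Step 6: PC=5 exec 'SUB D, A'. After: A=0 B=0 C=0 D=-7 ZF=0 PC=6
Step 7: PC=6 exec 'SUB B, 2'. After: A=0 B=-2 C=0 D=-7 ZF=0 PC=7
Step 8: PC=7 exec 'SUB A, D'. After: A=7 B=-2 C=0 D=-7 ZF=0 PC=8
Step 9: PC=8 exec 'HALT'. After: A=7 B=-2 C=0 D=-7 ZF=0 PC=8 HALTED
Total instructions executed: 9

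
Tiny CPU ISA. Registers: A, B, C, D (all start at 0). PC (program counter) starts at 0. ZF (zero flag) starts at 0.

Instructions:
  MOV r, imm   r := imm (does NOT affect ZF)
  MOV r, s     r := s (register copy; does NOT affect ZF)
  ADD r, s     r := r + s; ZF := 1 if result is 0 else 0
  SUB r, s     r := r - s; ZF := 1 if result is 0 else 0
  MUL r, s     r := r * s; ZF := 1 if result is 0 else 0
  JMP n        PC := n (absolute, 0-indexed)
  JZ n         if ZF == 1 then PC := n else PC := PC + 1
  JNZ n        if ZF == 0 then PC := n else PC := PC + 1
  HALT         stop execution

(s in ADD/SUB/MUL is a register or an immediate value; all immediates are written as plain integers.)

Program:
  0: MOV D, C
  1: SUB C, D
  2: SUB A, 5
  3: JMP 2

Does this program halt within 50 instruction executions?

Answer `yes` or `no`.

Answer: no

Derivation:
Step 1: PC=0 exec 'MOV D, C'. After: A=0 B=0 C=0 D=0 ZF=0 PC=1
Step 2: PC=1 exec 'SUB C, D'. After: A=0 B=0 C=0 D=0 ZF=1 PC=2
Step 3: PC=2 exec 'SUB A, 5'. After: A=-5 B=0 C=0 D=0 ZF=0 PC=3
Step 4: PC=3 exec 'JMP 2'. After: A=-5 B=0 C=0 D=0 ZF=0 PC=2
Step 5: PC=2 exec 'SUB A, 5'. After: A=-10 B=0 C=0 D=0 ZF=0 PC=3
Step 6: PC=3 exec 'JMP 2'. After: A=-10 B=0 C=0 D=0 ZF=0 PC=2
Step 7: PC=2 exec 'SUB A, 5'. After: A=-15 B=0 C=0 D=0 ZF=0 PC=3
Step 8: PC=3 exec 'JMP 2'. After: A=-15 B=0 C=0 D=0 ZF=0 PC=2
Step 9: PC=2 exec 'SUB A, 5'. After: A=-20 B=0 C=0 D=0 ZF=0 PC=3
Step 10: PC=3 exec 'JMP 2'. After: A=-20 B=0 C=0 D=0 ZF=0 PC=2
Step 11: PC=2 exec 'SUB A, 5'. After: A=-25 B=0 C=0 D=0 ZF=0 PC=3
Step 12: PC=3 exec 'JMP 2'. After: A=-25 B=0 C=0 D=0 ZF=0 PC=2
Step 13: PC=2 exec 'SUB A, 5'. After: A=-30 B=0 C=0 D=0 ZF=0 PC=3
Step 14: PC=3 exec 'JMP 2'. After: A=-30 B=0 C=0 D=0 ZF=0 PC=2
Step 15: PC=2 exec 'SUB A, 5'. After: A=-35 B=0 C=0 D=0 ZF=0 PC=3
After 50 steps: not halted. PC revisits the same instructions with no path to HALT; will never halt.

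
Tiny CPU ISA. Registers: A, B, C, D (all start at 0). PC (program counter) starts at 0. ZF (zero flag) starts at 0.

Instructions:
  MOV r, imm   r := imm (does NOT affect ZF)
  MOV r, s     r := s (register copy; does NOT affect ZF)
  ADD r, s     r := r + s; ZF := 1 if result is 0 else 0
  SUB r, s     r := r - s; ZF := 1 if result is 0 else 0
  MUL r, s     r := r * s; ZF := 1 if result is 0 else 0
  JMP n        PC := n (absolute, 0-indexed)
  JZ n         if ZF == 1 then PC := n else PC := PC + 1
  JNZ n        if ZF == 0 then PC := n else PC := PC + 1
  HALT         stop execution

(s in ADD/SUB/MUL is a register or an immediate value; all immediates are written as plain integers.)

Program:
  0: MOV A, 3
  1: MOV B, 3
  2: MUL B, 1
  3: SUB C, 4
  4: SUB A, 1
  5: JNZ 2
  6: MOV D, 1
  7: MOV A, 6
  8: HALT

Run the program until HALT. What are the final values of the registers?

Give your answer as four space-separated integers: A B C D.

Answer: 6 3 -12 1

Derivation:
Step 1: PC=0 exec 'MOV A, 3'. After: A=3 B=0 C=0 D=0 ZF=0 PC=1
Step 2: PC=1 exec 'MOV B, 3'. After: A=3 B=3 C=0 D=0 ZF=0 PC=2
Step 3: PC=2 exec 'MUL B, 1'. After: A=3 B=3 C=0 D=0 ZF=0 PC=3
Step 4: PC=3 exec 'SUB C, 4'. After: A=3 B=3 C=-4 D=0 ZF=0 PC=4
Step 5: PC=4 exec 'SUB A, 1'. After: A=2 B=3 C=-4 D=0 ZF=0 PC=5
Step 6: PC=5 exec 'JNZ 2'. After: A=2 B=3 C=-4 D=0 ZF=0 PC=2
Step 7: PC=2 exec 'MUL B, 1'. After: A=2 B=3 C=-4 D=0 ZF=0 PC=3
Step 8: PC=3 exec 'SUB C, 4'. After: A=2 B=3 C=-8 D=0 ZF=0 PC=4
Step 9: PC=4 exec 'SUB A, 1'. After: A=1 B=3 C=-8 D=0 ZF=0 PC=5
Step 10: PC=5 exec 'JNZ 2'. After: A=1 B=3 C=-8 D=0 ZF=0 PC=2
Step 11: PC=2 exec 'MUL B, 1'. After: A=1 B=3 C=-8 D=0 ZF=0 PC=3
Step 12: PC=3 exec 'SUB C, 4'. After: A=1 B=3 C=-12 D=0 ZF=0 PC=4
Step 13: PC=4 exec 'SUB A, 1'. After: A=0 B=3 C=-12 D=0 ZF=1 PC=5
Step 14: PC=5 exec 'JNZ 2'. After: A=0 B=3 C=-12 D=0 ZF=1 PC=6
Step 15: PC=6 exec 'MOV D, 1'. After: A=0 B=3 C=-12 D=1 ZF=1 PC=7
Step 16: PC=7 exec 'MOV A, 6'. After: A=6 B=3 C=-12 D=1 ZF=1 PC=8
Step 17: PC=8 exec 'HALT'. After: A=6 B=3 C=-12 D=1 ZF=1 PC=8 HALTED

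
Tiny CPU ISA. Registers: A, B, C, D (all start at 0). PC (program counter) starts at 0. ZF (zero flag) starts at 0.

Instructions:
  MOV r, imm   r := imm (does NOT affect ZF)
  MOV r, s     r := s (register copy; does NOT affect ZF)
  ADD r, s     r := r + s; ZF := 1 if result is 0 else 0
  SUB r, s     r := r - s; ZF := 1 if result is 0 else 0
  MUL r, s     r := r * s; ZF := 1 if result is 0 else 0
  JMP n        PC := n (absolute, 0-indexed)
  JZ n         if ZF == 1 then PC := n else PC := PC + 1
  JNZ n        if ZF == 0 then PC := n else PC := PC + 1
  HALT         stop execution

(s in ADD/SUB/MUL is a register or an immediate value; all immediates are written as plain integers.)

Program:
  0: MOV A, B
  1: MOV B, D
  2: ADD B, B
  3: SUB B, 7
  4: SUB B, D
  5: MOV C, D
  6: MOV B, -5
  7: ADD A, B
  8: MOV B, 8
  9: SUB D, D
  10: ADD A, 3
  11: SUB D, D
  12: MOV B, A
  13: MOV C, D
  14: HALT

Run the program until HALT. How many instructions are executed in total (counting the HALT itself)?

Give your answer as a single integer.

Answer: 15

Derivation:
Step 1: PC=0 exec 'MOV A, B'. After: A=0 B=0 C=0 D=0 ZF=0 PC=1
Step 2: PC=1 exec 'MOV B, D'. After: A=0 B=0 C=0 D=0 ZF=0 PC=2
Step 3: PC=2 exec 'ADD B, B'. After: A=0 B=0 C=0 D=0 ZF=1 PC=3
Step 4: PC=3 exec 'SUB B, 7'. After: A=0 B=-7 C=0 D=0 ZF=0 PC=4
Step 5: PC=4 exec 'SUB B, D'. After: A=0 B=-7 C=0 D=0 ZF=0 PC=5
Step 6: PC=5 exec 'MOV C, D'. After: A=0 B=-7 C=0 D=0 ZF=0 PC=6
Step 7: PC=6 exec 'MOV B, -5'. After: A=0 B=-5 C=0 D=0 ZF=0 PC=7
Step 8: PC=7 exec 'ADD A, B'. After: A=-5 B=-5 C=0 D=0 ZF=0 PC=8
Step 9: PC=8 exec 'MOV B, 8'. After: A=-5 B=8 C=0 D=0 ZF=0 PC=9
Step 10: PC=9 exec 'SUB D, D'. After: A=-5 B=8 C=0 D=0 ZF=1 PC=10
Step 11: PC=10 exec 'ADD A, 3'. After: A=-2 B=8 C=0 D=0 ZF=0 PC=11
Step 12: PC=11 exec 'SUB D, D'. After: A=-2 B=8 C=0 D=0 ZF=1 PC=12
Step 13: PC=12 exec 'MOV B, A'. After: A=-2 B=-2 C=0 D=0 ZF=1 PC=13
Step 14: PC=13 exec 'MOV C, D'. After: A=-2 B=-2 C=0 D=0 ZF=1 PC=14
Step 15: PC=14 exec 'HALT'. After: A=-2 B=-2 C=0 D=0 ZF=1 PC=14 HALTED
Total instructions executed: 15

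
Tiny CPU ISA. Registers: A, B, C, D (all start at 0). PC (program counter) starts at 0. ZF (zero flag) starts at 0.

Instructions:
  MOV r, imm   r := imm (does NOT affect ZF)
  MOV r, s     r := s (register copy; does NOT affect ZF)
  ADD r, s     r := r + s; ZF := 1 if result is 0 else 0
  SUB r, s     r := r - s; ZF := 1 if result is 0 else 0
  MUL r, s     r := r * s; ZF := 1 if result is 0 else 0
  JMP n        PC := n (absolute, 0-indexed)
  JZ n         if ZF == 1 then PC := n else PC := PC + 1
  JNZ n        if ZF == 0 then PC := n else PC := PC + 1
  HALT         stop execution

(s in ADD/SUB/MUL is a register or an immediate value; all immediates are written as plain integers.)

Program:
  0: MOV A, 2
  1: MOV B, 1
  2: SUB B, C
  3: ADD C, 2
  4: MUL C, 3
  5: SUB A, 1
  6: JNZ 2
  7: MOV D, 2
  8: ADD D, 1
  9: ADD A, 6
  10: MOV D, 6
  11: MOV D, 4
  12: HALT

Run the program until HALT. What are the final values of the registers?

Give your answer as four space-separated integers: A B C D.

Step 1: PC=0 exec 'MOV A, 2'. After: A=2 B=0 C=0 D=0 ZF=0 PC=1
Step 2: PC=1 exec 'MOV B, 1'. After: A=2 B=1 C=0 D=0 ZF=0 PC=2
Step 3: PC=2 exec 'SUB B, C'. After: A=2 B=1 C=0 D=0 ZF=0 PC=3
Step 4: PC=3 exec 'ADD C, 2'. After: A=2 B=1 C=2 D=0 ZF=0 PC=4
Step 5: PC=4 exec 'MUL C, 3'. After: A=2 B=1 C=6 D=0 ZF=0 PC=5
Step 6: PC=5 exec 'SUB A, 1'. After: A=1 B=1 C=6 D=0 ZF=0 PC=6
Step 7: PC=6 exec 'JNZ 2'. After: A=1 B=1 C=6 D=0 ZF=0 PC=2
Step 8: PC=2 exec 'SUB B, C'. After: A=1 B=-5 C=6 D=0 ZF=0 PC=3
Step 9: PC=3 exec 'ADD C, 2'. After: A=1 B=-5 C=8 D=0 ZF=0 PC=4
Step 10: PC=4 exec 'MUL C, 3'. After: A=1 B=-5 C=24 D=0 ZF=0 PC=5
Step 11: PC=5 exec 'SUB A, 1'. After: A=0 B=-5 C=24 D=0 ZF=1 PC=6
Step 12: PC=6 exec 'JNZ 2'. After: A=0 B=-5 C=24 D=0 ZF=1 PC=7
Step 13: PC=7 exec 'MOV D, 2'. After: A=0 B=-5 C=24 D=2 ZF=1 PC=8
Step 14: PC=8 exec 'ADD D, 1'. After: A=0 B=-5 C=24 D=3 ZF=0 PC=9
Step 15: PC=9 exec 'ADD A, 6'. After: A=6 B=-5 C=24 D=3 ZF=0 PC=10
Step 16: PC=10 exec 'MOV D, 6'. After: A=6 B=-5 C=24 D=6 ZF=0 PC=11
Step 17: PC=11 exec 'MOV D, 4'. After: A=6 B=-5 C=24 D=4 ZF=0 PC=12
Step 18: PC=12 exec 'HALT'. After: A=6 B=-5 C=24 D=4 ZF=0 PC=12 HALTED

Answer: 6 -5 24 4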